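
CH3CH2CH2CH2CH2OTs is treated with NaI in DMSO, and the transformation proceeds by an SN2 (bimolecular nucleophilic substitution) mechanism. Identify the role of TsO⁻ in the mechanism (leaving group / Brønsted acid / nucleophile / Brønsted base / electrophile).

leaving group

Step 1: I⁻ attacks the back face of the α-carbon while TsO⁻ departs with the C–O bonding pair — a single concerted displacement through a pentacoordinate transition state.
TsO⁻ departs with both electrons of the breaking σ-bond — that is the definition of a leaving group.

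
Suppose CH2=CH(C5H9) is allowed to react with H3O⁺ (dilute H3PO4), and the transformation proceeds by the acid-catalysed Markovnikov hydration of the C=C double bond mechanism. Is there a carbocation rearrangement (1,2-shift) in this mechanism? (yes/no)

The first-formed carbocation is secondary.
The adjacent cyclopentyl carbon already bears 2 other carbon substituents and has a hydrogen to migrate; after a 1,2-hydride shift from that carbon the positive charge sits on a tertiary centre.
Tertiary is more stable than secondary, so the shift occurs.

yes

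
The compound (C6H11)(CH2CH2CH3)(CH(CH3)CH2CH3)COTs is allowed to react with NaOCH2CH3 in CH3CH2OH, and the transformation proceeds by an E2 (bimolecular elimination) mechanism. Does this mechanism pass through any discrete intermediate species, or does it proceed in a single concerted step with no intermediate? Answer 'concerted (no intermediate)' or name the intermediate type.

concerted (no intermediate)

Concerted anti-periplanar elimination: CH3CH2O⁻ abstracts a β-H while TsO⁻ leaves, and the C–H electrons become the new C=C π bond — all in a single transition state.
All bond changes occur in one transition state; no discrete intermediate is formed.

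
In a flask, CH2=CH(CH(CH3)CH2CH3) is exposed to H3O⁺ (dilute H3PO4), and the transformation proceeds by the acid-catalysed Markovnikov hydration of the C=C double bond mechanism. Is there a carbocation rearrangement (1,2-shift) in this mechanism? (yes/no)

The first-formed carbocation is secondary.
The adjacent sec-butyl carbon already bears 2 other carbon substituents and has a hydrogen to migrate; after a 1,2-hydride shift from that carbon the positive charge sits on a tertiary centre.
Tertiary is more stable than secondary, so the shift occurs.

yes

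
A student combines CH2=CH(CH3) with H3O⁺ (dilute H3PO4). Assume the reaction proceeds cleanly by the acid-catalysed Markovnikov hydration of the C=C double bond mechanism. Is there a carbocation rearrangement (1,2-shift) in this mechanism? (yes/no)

no

The first-formed carbocation is secondary.
No single 1,2-shift to an adjacent carbon would produce a more-substituted cation than the one already present, so no rearrangement occurs.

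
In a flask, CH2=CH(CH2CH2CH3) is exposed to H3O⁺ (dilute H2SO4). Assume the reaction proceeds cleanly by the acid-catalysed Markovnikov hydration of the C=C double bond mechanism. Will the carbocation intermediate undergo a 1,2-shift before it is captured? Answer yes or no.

The first-formed carbocation is secondary.
No single 1,2-shift to an adjacent carbon would produce a more-substituted cation than the one already present, so no rearrangement occurs.

no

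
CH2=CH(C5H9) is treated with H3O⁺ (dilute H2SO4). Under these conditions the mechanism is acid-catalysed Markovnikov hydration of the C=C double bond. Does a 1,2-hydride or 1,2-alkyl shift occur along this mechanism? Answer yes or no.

The first-formed carbocation is secondary.
The adjacent cyclopentyl carbon already bears 2 other carbon substituents and has a hydrogen to migrate; after a 1,2-hydride shift from that carbon the positive charge sits on a tertiary centre.
Tertiary is more stable than secondary, so the shift occurs.

yes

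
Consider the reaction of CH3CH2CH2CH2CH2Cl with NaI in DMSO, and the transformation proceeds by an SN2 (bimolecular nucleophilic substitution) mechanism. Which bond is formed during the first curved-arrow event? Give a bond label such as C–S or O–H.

Step 1: I⁻ attacks the back face of the α-carbon while Cl⁻ departs with the C–Cl bonding pair — a single concerted displacement through a pentacoordinate transition state.
The bond formed in this step is the C–I bond.

C–I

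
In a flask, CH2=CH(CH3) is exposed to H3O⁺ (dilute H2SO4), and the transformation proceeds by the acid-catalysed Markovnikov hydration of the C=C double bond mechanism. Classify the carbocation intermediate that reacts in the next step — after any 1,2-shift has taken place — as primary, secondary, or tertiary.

secondary

Step 1: Protonation of the alkene by H3O⁺: the π bond acts as the nucleophile and picks up H⁺, giving the more stable (Markovnikov) secondary carbocation. H2O is released.
No single 1,2-shift to an adjacent carbon would give a more-substituted cation, so no rearrangement occurs.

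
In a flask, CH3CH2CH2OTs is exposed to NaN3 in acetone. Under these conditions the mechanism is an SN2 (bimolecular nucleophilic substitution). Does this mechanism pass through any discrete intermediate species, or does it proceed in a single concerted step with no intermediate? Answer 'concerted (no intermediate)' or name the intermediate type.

concerted (no intermediate)

N3⁻ attacks the back face of the α-carbon while TsO⁻ departs with the C–O bonding pair — a single concerted displacement through a pentacoordinate transition state.
All bond changes occur in one transition state; no discrete intermediate is formed.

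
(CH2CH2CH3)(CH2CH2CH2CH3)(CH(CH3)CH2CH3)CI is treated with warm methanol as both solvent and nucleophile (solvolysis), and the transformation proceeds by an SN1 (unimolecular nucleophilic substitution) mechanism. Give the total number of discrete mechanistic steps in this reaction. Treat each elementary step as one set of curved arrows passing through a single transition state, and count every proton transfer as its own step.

Step 1: Unassisted departure of I⁻ (taking the C–I bonding pair) generates a tertiary carbocation.
(No 1,2-shift: no single shift to an adjacent carbon would give a more stable cation.)
Step 2: CH3OH donates an oxygen lone pair into the empty p orbital of the cation, giving a protonated ether (an oxonium ion).
Step 3: Proton transfer from the O–H of the oxonium ion to a solvent molecule delivers the neutral ether.
Total: 3 elementary steps.

3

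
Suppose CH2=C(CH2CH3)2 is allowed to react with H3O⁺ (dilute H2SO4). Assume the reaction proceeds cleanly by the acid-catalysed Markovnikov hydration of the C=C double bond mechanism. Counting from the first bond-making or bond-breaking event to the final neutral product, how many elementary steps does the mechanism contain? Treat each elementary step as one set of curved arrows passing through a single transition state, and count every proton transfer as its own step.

3

Step 1: Electrophilic addition begins with the π(C=C) electrons forming a bond to the proton of H3O⁺. Following Markovnikov's rule, the resulting cation is tertiary. H2O is released.
(No 1,2-shift: no single shift to an adjacent carbon would give a more stable cation.)
Step 2: Nucleophilic capture of the cation by H2O produces the protonated alcohol (an oxonium ion).
Step 3: H2O removes a proton from the oxonium oxygen, regenerating H3O⁺ and giving the neutral alcohol.
Total: 3 elementary steps.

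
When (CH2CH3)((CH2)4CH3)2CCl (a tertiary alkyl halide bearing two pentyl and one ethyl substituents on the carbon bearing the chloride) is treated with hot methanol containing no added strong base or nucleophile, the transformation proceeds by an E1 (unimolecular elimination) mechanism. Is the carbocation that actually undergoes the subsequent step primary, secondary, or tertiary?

tertiary

Step 1: Unassisted departure of Cl⁻ (taking the C–Cl bonding pair) generates a tertiary carbocation.
No single 1,2-shift to an adjacent carbon would give a more-substituted cation, so no rearrangement occurs.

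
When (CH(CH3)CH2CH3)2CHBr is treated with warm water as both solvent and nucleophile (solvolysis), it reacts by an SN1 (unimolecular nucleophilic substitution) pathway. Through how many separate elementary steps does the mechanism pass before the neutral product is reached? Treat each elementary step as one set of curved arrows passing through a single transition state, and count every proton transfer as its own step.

4

Step 1: Ionisation: the C–Br σ-bond cleaves heterolytically; both bonding electrons depart with Br⁻, leaving a secondary carbocation at the α-carbon.
Step 2: Carbocation rearrangement: a 1,2-hydride shift from the adjacent sec-butyl carbon converts the initially-formed secondary cation into the more stable tertiary cation.
Step 3: A lone pair on the oxygen of H2O attacks the carbocation, forming a new C–O σ-bond and an oxonium ion.
Step 4: A second solvent molecule removes the proton on oxygen, giving the neutral alcohol product.
Total: 4 elementary steps.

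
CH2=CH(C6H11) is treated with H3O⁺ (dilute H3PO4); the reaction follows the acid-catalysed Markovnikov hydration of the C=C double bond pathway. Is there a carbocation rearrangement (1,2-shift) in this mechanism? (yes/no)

yes

The first-formed carbocation is secondary.
The adjacent cyclohexyl carbon already bears 2 other carbon substituents and has a hydrogen to migrate; after a 1,2-hydride shift from that carbon the positive charge sits on a tertiary centre.
Tertiary is more stable than secondary, so the shift occurs.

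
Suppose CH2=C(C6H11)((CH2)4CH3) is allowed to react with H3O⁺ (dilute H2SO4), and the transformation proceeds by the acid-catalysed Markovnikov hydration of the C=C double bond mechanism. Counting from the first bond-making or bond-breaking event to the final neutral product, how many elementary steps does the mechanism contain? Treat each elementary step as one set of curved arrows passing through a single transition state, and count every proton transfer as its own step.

Step 1: The π electrons of the C=C bond attack a proton of H3O⁺; Markovnikov addition places the new C–H on the less-substituted alkene carbon, so the positive charge ends up on the more-substituted carbon — a tertiary carbocation. H2O is released.
(No 1,2-shift: no single shift to an adjacent carbon would give a more stable cation.)
Step 2: Nucleophilic capture of the cation by H2O produces the protonated alcohol (an oxonium ion).
Step 3: Deprotonation of the oxonium ion by a water molecule delivers the neutral alcohol and regenerates the acid catalyst.
Total: 3 elementary steps.

3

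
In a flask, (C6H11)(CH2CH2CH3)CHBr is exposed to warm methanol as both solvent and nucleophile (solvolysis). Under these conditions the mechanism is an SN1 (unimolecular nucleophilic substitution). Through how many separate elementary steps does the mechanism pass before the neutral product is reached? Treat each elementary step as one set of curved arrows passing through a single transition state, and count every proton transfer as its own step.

4

Step 1: The C–Br bond breaks with both electrons going to the bromide; Br⁻ leaves and a secondary carbocation remains.
Step 2: Carbocation rearrangement: a 1,2-hydride shift from the adjacent cyclohexyl carbon converts the initially-formed secondary cation into the more stable tertiary cation.
Step 3: Nucleophilic capture: the oxygen of CH3OH bonds to the cationic carbon, producing an oxonium-ion intermediate.
Step 4: Deprotonation of the oxonium oxygen by solvent methanol yields the neutral ether.
Total: 4 elementary steps.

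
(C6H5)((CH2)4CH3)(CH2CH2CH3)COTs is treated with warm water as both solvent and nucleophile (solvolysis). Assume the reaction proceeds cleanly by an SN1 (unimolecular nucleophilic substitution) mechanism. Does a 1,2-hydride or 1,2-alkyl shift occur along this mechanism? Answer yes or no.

no

The first-formed carbocation is tertiary.
No single 1,2-shift to an adjacent carbon would produce a more-substituted cation than the one already present, so no rearrangement occurs.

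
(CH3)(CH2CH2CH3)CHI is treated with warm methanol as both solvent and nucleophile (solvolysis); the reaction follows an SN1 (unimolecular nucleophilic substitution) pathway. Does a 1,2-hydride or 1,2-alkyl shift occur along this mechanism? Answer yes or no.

no

The first-formed carbocation is secondary.
No single 1,2-shift to an adjacent carbon would produce a more-substituted cation than the one already present, so no rearrangement occurs.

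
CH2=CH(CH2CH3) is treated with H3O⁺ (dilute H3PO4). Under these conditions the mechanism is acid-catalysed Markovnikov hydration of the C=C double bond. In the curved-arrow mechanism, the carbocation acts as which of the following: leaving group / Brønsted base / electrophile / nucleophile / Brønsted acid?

Step 2: Water acts as the nucleophile: an oxygen lone pair bonds to the cationic carbon, giving an oxonium-ion intermediate.
The carbocation accepts an electron pair into an empty or π* orbital — it is the electrophile.

electrophile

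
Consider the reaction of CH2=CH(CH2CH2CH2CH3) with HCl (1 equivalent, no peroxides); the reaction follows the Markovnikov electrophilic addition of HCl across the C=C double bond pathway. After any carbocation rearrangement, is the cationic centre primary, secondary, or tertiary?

secondary

Step 1: The π electrons of the C=C bond attack a proton of HCl; Markovnikov addition places the new C–H on the less-substituted alkene carbon, so the positive charge ends up on the more-substituted carbon — a secondary carbocation. The H–Cl bond breaks heterolytically, releasing Cl⁻.
No single 1,2-shift to an adjacent carbon would give a more-substituted cation, so no rearrangement occurs.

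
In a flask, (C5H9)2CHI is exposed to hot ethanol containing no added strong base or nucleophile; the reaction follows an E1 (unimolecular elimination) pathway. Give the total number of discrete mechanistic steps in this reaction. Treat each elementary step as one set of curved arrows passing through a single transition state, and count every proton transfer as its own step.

Step 1: Unassisted departure of I⁻ (taking the C–I bonding pair) generates a secondary carbocation.
Step 2: Carbocation rearrangement: a 1,2-hydride shift from the adjacent cyclopentyl carbon converts the initially-formed secondary cation into the more stable tertiary cation.
Step 3: Loss of a β-proton to an ethanol molecule of the solvent: the C–H bonding pair collapses toward the cationic carbon to form the C=C π bond, yielding the alkene.
Total: 3 elementary steps.

3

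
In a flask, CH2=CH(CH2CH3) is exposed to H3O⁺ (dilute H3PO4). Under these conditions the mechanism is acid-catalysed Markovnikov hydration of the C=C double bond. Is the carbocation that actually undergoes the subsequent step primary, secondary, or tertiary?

Step 1: The π electrons of the C=C bond attack a proton of H3O⁺; Markovnikov addition places the new C–H on the less-substituted alkene carbon, so the positive charge ends up on the more-substituted carbon — a secondary carbocation. H2O is released.
No single 1,2-shift to an adjacent carbon would give a more-substituted cation, so no rearrangement occurs.

secondary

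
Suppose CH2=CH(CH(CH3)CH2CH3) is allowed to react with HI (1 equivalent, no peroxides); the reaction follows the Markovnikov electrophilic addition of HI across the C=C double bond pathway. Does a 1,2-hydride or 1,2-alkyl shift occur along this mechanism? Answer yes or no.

yes

The first-formed carbocation is secondary.
The adjacent sec-butyl carbon already bears 2 other carbon substituents and has a hydrogen to migrate; after a 1,2-hydride shift from that carbon the positive charge sits on a tertiary centre.
Tertiary is more stable than secondary, so the shift occurs.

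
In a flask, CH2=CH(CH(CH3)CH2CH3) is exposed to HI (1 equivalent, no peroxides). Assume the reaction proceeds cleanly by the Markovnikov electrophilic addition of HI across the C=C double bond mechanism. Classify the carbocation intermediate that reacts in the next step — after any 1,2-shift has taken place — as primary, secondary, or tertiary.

tertiary

Step 1: The π electrons of the C=C bond attack a proton of HI; Markovnikov addition places the new C–H on the less-substituted alkene carbon, so the positive charge ends up on the more-substituted carbon — a secondary carbocation. The H–I bond breaks heterolytically, releasing I⁻.
Step 2: A hydride (H with its bonding pair) migrates from the adjacent sec-butyl carbon to the cationic centre — a 1,2-hydride shift — upgrading the secondary cation to a tertiary one.
The cation rearranges from secondary to tertiary via a 1,2-hydride shift from the adjacent sec-butyl carbon; the tertiary cation is what reacts next.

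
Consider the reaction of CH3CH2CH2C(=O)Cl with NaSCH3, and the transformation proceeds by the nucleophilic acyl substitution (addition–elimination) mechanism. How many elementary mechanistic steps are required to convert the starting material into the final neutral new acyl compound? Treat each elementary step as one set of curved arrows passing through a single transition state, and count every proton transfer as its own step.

Step 1: A lone pair on the S of CH3S⁻ attacks the electrophilic acyl carbon; the π(C=O) electrons move onto oxygen, giving a tetrahedral intermediate.
Step 2: Collapse of the tetrahedral intermediate: the alkoxide oxygen pushes its lone pair back to re-form C=O while Cl⁻ leaves.
Total: 2 elementary steps.

2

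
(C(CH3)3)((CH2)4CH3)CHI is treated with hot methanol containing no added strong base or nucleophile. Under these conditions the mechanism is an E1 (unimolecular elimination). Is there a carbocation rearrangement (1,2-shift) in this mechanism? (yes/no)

yes

The first-formed carbocation is secondary.
The adjacent tert-butyl carbon has no hydrogen but bears methyl groups; migration of one methyl with its bonding pair (a 1,2-methyl shift) places the charge on a tertiary centre.
Tertiary is more stable than secondary, so the shift occurs.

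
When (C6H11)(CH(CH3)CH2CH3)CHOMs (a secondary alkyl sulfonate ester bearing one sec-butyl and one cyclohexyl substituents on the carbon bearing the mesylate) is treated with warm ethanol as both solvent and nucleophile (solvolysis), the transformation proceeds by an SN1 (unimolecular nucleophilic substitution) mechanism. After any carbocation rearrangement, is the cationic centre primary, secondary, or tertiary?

Step 1: Ionisation: the C–O σ-bond cleaves heterolytically; both bonding electrons depart with MsO⁻, leaving a secondary carbocation at the α-carbon.
Step 2: A 1,2-hydride shift from the adjacent sec-butyl carbon moves the positive charge from the secondary centre to an adjacent carbon, generating a more stable tertiary carbocation.
The cation rearranges from secondary to tertiary via a 1,2-hydride shift from the adjacent sec-butyl carbon; the tertiary cation is what reacts next.

tertiary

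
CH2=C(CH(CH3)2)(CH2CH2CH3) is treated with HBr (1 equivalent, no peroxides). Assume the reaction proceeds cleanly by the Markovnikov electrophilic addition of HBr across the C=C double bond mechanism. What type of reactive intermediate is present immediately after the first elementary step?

tertiary carbocation

Step 1: Protonation of the alkene by HBr: the π bond acts as the nucleophile and picks up H⁺, giving the more stable (Markovnikov) tertiary carbocation. The H–Br bond breaks heterolytically, releasing Br⁻.
After step 1 the species present is a tertiary carbocation.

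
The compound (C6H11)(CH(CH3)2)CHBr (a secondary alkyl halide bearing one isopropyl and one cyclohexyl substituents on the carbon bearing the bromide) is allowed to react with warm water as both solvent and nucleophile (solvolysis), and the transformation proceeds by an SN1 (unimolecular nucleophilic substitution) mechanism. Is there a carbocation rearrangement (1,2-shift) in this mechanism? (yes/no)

yes

The first-formed carbocation is secondary.
The adjacent isopropyl carbon already bears 2 other carbon substituents and has a hydrogen to migrate; after a 1,2-hydride shift from that carbon the positive charge sits on a tertiary centre.
Tertiary is more stable than secondary, so the shift occurs.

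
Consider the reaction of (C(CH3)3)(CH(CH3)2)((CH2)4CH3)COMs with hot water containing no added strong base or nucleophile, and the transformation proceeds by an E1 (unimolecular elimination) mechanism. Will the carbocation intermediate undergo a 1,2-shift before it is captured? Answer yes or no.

The first-formed carbocation is tertiary.
No single 1,2-shift to an adjacent carbon would produce a more-substituted cation than the one already present, so no rearrangement occurs.

no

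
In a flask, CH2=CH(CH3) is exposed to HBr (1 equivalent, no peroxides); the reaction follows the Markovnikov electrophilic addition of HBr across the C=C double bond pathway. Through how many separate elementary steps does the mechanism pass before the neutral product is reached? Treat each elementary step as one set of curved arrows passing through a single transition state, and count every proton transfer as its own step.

2

Step 1: Electrophilic addition begins with the π(C=C) electrons forming a bond to the proton of HBr. Following Markovnikov's rule, the resulting cation is secondary. The H–Br bond breaks heterolytically, releasing Br⁻.
(No 1,2-shift: no single shift to an adjacent carbon would give a more stable cation.)
Step 2: Nucleophilic attack by Br⁻ on the carbocation completes the addition, giving R–Br.
Total: 2 elementary steps.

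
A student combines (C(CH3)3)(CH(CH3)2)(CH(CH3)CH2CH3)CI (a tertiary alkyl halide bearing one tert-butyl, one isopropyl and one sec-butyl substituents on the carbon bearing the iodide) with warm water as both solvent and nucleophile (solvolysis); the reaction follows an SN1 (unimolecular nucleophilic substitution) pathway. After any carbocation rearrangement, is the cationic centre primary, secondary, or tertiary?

Step 1: Ionisation: the C–I σ-bond cleaves heterolytically; both bonding electrons depart with I⁻, leaving a tertiary carbocation at the α-carbon.
No single 1,2-shift to an adjacent carbon would give a more-substituted cation, so no rearrangement occurs.

tertiary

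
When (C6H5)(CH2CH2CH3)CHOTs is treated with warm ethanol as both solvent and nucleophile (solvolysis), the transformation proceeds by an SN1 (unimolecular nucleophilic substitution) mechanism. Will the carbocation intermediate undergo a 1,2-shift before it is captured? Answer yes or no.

The first-formed carbocation is secondary.
No single 1,2-shift to an adjacent carbon would produce a more-substituted cation than the one already present, so no rearrangement occurs.

no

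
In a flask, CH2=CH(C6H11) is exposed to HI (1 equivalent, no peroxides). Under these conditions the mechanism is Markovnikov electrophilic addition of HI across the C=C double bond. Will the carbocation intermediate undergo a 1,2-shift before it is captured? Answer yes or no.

yes

The first-formed carbocation is secondary.
The adjacent cyclohexyl carbon already bears 2 other carbon substituents and has a hydrogen to migrate; after a 1,2-hydride shift from that carbon the positive charge sits on a tertiary centre.
Tertiary is more stable than secondary, so the shift occurs.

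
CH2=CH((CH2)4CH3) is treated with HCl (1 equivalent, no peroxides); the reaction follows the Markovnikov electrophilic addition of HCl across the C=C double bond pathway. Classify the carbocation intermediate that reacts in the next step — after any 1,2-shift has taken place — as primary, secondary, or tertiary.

secondary

Step 1: Electrophilic addition begins with the π(C=C) electrons forming a bond to the proton of HCl. Following Markovnikov's rule, the resulting cation is secondary. The H–Cl bond breaks heterolytically, releasing Cl⁻.
No single 1,2-shift to an adjacent carbon would give a more-substituted cation, so no rearrangement occurs.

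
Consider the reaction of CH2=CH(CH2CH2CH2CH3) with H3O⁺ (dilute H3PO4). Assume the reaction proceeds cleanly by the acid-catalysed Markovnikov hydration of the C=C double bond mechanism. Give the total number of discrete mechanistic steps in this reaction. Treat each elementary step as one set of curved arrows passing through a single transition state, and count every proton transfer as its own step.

Step 1: Protonation of the alkene by H3O⁺: the π bond acts as the nucleophile and picks up H⁺, giving the more stable (Markovnikov) secondary carbocation. H2O is released.
(No 1,2-shift: no single shift to an adjacent carbon would give a more stable cation.)
Step 2: A lone pair on the oxygen of H2O attacks the carbocation, forming a C–O bond and an oxonium ion (a protonated alcohol).
Step 3: H2O removes a proton from the oxonium oxygen, regenerating H3O⁺ and giving the neutral alcohol.
Total: 3 elementary steps.

3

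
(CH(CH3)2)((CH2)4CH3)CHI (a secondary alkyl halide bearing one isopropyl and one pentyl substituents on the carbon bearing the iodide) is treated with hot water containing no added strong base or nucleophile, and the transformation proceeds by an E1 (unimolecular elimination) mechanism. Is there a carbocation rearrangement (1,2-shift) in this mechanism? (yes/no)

yes

The first-formed carbocation is secondary.
The adjacent isopropyl carbon already bears 2 other carbon substituents and has a hydrogen to migrate; after a 1,2-hydride shift from that carbon the positive charge sits on a tertiary centre.
Tertiary is more stable than secondary, so the shift occurs.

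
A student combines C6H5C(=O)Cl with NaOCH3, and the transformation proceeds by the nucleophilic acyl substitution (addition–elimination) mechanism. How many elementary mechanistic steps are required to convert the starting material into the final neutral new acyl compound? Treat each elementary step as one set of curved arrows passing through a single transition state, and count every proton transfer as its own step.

2

Step 1: A lone pair on the O of CH3O⁻ attacks the electrophilic acyl carbon; the π(C=O) electrons move onto oxygen, giving a tetrahedral intermediate.
Step 2: An oxygen lone pair re-forms the C=O π bond as the C–Cl σ-bond breaks; Cl⁻ is expelled.
Total: 2 elementary steps.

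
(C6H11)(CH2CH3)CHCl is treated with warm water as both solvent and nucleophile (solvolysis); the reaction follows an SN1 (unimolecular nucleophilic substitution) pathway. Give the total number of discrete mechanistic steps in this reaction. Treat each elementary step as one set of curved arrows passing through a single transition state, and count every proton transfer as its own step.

4

Step 1: Rate-determining heterolysis of the C–Cl bond gives Cl⁻ and a secondary carbocation.
Step 2: A hydride (H with its bonding pair) migrates from the adjacent cyclohexyl carbon to the cationic centre — a 1,2-hydride shift — upgrading the secondary cation to a tertiary one.
Step 3: H2O donates an oxygen lone pair into the empty p orbital of the cation, giving a protonated alcohol (an oxonium ion).
Step 4: A second solvent molecule removes the proton on oxygen, giving the neutral alcohol product.
Total: 4 elementary steps.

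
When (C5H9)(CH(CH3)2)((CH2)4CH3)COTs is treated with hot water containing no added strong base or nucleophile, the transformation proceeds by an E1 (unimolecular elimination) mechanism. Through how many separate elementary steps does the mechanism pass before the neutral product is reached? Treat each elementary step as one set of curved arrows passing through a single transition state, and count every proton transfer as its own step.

Step 1: Unassisted departure of TsO⁻ (taking the C–O bonding pair) generates a tertiary carbocation.
(No 1,2-shift: no single shift to an adjacent carbon would give a more stable cation.)
Step 2: A water molecule (solvent) deprotonates a β-carbon; as the C–H bond breaks, those electrons form the new alkene π bond.
Total: 2 elementary steps.

2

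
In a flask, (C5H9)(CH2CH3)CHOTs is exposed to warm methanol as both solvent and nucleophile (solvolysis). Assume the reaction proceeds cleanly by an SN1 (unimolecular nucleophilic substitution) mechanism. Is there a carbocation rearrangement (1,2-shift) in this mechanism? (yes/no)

yes

The first-formed carbocation is secondary.
The adjacent cyclopentyl carbon already bears 2 other carbon substituents and has a hydrogen to migrate; after a 1,2-hydride shift from that carbon the positive charge sits on a tertiary centre.
Tertiary is more stable than secondary, so the shift occurs.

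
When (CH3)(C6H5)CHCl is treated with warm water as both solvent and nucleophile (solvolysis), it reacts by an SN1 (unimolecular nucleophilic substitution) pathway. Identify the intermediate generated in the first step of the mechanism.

Step 1: The C–Cl bond breaks with both electrons going to the chloride; Cl⁻ leaves and a secondary carbocation remains.
After step 1 the species present is a secondary carbocation.

secondary carbocation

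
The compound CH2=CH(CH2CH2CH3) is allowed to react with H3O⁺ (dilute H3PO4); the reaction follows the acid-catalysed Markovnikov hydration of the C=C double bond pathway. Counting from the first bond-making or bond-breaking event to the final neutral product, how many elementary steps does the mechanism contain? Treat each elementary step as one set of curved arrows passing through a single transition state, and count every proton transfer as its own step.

3

Step 1: The π electrons of the C=C bond attack a proton of H3O⁺; Markovnikov addition places the new C–H on the less-substituted alkene carbon, so the positive charge ends up on the more-substituted carbon — a secondary carbocation. H2O is released.
(No 1,2-shift: no single shift to an adjacent carbon would give a more stable cation.)
Step 2: Water acts as the nucleophile: an oxygen lone pair bonds to the cationic carbon, giving an oxonium-ion intermediate.
Step 3: Proton transfer from the O–H of the oxonium ion to H2O completes the catalytic cycle and yields the alcohol.
Total: 3 elementary steps.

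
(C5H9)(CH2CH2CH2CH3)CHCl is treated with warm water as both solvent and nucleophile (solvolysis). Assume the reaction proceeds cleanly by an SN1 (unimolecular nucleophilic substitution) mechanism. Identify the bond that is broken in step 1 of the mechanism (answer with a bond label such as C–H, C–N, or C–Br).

Step 1: The C–Cl bond breaks with both electrons going to the chloride; Cl⁻ leaves and a secondary carbocation remains.
The bond broken in this step is the C–Cl bond.

C–Cl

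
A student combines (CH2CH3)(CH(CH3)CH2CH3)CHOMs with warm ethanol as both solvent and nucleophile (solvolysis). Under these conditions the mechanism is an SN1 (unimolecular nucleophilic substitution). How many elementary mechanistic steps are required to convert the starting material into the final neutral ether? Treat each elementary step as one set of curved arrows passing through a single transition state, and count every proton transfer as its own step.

Step 1: Unassisted departure of MsO⁻ (taking the C–O bonding pair) generates a secondary carbocation.
Step 2: A 1,2-hydride shift from the adjacent sec-butyl carbon moves the positive charge from the secondary centre to an adjacent carbon, generating a more stable tertiary carbocation.
Step 3: Nucleophilic capture: the oxygen of CH3CH2OH bonds to the cationic carbon, producing an oxonium-ion intermediate.
Step 4: Deprotonation of the oxonium oxygen by solvent ethanol yields the neutral ether.
Total: 4 elementary steps.

4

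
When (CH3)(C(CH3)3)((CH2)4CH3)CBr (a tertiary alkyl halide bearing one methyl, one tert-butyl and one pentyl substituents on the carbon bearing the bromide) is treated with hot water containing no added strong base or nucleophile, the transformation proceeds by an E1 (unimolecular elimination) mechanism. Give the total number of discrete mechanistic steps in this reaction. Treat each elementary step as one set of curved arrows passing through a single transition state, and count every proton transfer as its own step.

Step 1: The C–Br bond breaks with both electrons going to the bromide; Br⁻ leaves and a tertiary carbocation remains.
(No 1,2-shift: no single shift to an adjacent carbon would give a more stable cation.)
Step 2: A water molecule (solvent) deprotonates a β-carbon; as the C–H bond breaks, those electrons form the new alkene π bond.
Total: 2 elementary steps.

2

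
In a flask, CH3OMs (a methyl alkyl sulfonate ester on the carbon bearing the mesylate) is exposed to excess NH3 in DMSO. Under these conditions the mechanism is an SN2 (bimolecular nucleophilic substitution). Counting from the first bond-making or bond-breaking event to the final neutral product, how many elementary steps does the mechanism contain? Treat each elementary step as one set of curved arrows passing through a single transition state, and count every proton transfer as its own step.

Step 1: A lone pair on the N of NH3 attacks the α-carbon from the back side while the C–O bond breaks; both bonding electrons leave with MsO⁻. The product of this concerted step is an alkylammonium ion.
Step 2: A second equivalent of NH3 removes a proton from the N, giving the neutral product.
Total: 2 elementary steps.

2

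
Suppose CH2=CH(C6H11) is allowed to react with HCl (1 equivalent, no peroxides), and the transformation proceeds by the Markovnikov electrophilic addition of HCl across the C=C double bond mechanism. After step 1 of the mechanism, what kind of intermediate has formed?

secondary carbocation

Step 1: The π electrons of the C=C bond attack a proton of HCl; Markovnikov addition places the new C–H on the less-substituted alkene carbon, so the positive charge ends up on the more-substituted carbon — a secondary carbocation. The H–Cl bond breaks heterolytically, releasing Cl⁻.
After step 1 the species present is a secondary carbocation.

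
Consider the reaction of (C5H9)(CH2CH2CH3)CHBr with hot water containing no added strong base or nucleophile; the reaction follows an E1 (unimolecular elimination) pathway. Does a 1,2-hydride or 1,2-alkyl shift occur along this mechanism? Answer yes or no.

The first-formed carbocation is secondary.
The adjacent cyclopentyl carbon already bears 2 other carbon substituents and has a hydrogen to migrate; after a 1,2-hydride shift from that carbon the positive charge sits on a tertiary centre.
Tertiary is more stable than secondary, so the shift occurs.

yes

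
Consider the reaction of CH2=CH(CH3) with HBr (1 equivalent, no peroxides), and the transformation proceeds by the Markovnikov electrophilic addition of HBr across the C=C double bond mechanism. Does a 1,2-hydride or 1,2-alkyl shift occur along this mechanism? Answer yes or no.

no

The first-formed carbocation is secondary.
No single 1,2-shift to an adjacent carbon would produce a more-substituted cation than the one already present, so no rearrangement occurs.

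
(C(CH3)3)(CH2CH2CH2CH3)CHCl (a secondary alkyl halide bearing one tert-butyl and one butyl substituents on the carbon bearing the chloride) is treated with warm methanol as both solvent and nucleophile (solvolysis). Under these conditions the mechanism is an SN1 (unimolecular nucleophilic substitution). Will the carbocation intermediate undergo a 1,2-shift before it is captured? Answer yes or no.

yes

The first-formed carbocation is secondary.
The adjacent tert-butyl carbon has no hydrogen but bears methyl groups; migration of one methyl with its bonding pair (a 1,2-methyl shift) places the charge on a tertiary centre.
Tertiary is more stable than secondary, so the shift occurs.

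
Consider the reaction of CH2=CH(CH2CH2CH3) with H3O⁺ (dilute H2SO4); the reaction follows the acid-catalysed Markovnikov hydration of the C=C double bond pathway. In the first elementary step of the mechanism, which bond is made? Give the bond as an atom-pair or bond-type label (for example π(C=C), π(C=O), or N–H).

C–H

Step 1: The π electrons of the C=C bond attack a proton of H3O⁺; Markovnikov addition places the new C–H on the less-substituted alkene carbon, so the positive charge ends up on the more-substituted carbon — a secondary carbocation. H2O is released.
The bond formed in this step is the C–H bond.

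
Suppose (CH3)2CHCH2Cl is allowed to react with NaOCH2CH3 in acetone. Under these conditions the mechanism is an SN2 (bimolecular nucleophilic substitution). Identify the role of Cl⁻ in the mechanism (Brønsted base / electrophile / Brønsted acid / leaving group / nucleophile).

leaving group

Step 1: CH3CH2O⁻ attacks the back face of the α-carbon while Cl⁻ departs with the C–Cl bonding pair — a single concerted displacement through a pentacoordinate transition state.
Cl⁻ departs with both electrons of the breaking σ-bond — that is the definition of a leaving group.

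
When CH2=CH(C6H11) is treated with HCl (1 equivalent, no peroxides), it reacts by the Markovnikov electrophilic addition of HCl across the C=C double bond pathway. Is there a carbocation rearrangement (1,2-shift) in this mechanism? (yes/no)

The first-formed carbocation is secondary.
The adjacent cyclohexyl carbon already bears 2 other carbon substituents and has a hydrogen to migrate; after a 1,2-hydride shift from that carbon the positive charge sits on a tertiary centre.
Tertiary is more stable than secondary, so the shift occurs.

yes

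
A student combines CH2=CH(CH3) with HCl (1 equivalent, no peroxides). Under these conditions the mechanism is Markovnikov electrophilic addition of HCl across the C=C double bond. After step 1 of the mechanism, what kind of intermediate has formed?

secondary carbocation

Step 1: Protonation of the alkene by HCl: the π bond acts as the nucleophile and picks up H⁺, giving the more stable (Markovnikov) secondary carbocation. The H–Cl bond breaks heterolytically, releasing Cl⁻.
After step 1 the species present is a secondary carbocation.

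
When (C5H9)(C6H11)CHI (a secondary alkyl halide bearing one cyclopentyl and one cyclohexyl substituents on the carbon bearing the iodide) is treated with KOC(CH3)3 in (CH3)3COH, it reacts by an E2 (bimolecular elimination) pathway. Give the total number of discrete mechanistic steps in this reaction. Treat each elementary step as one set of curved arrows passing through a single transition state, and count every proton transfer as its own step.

1

Step 1: In one step, (CH3)3CO⁻ pulls off a β-proton, the C–I bond cleaves, and a C=C double bond forms between the α- and β-carbons (E2, anti elimination).
Total: 1 elementary step.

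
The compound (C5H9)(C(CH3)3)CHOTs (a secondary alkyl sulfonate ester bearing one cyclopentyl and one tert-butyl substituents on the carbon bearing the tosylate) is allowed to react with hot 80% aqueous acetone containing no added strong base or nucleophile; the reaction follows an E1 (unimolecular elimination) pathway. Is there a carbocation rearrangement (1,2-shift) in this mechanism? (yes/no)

The first-formed carbocation is secondary.
The adjacent cyclopentyl carbon already bears 2 other carbon substituents and has a hydrogen to migrate; after a 1,2-hydride shift from that carbon the positive charge sits on a tertiary centre.
Tertiary is more stable than secondary, so the shift occurs.

yes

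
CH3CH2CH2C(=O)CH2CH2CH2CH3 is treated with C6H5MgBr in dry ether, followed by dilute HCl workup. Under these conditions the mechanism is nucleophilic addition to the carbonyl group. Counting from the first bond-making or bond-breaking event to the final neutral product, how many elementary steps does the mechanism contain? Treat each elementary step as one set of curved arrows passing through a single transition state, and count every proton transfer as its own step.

Step 1: the carbanion-like carbon of C6H5MgBr attacks the sp² carbonyl carbon; the C=O π bond breaks and the electrons end up as a lone pair on the alkoxide oxygen of the tetrahedral intermediate.
Step 2: On dilute HCl workup the alkoxide oxygen is protonated, giving an alcohol.
Total: 2 elementary steps.

2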